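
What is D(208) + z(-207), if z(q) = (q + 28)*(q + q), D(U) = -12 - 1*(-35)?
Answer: 74129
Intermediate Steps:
D(U) = 23 (D(U) = -12 + 35 = 23)
z(q) = 2*q*(28 + q) (z(q) = (28 + q)*(2*q) = 2*q*(28 + q))
D(208) + z(-207) = 23 + 2*(-207)*(28 - 207) = 23 + 2*(-207)*(-179) = 23 + 74106 = 74129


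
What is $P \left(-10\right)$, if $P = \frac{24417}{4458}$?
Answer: $- \frac{40695}{743} \approx -54.771$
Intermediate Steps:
$P = \frac{8139}{1486}$ ($P = 24417 \cdot \frac{1}{4458} = \frac{8139}{1486} \approx 5.4771$)
$P \left(-10\right) = \frac{8139}{1486} \left(-10\right) = - \frac{40695}{743}$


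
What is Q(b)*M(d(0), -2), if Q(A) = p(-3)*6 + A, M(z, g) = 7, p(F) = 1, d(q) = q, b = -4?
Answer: 14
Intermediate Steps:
Q(A) = 6 + A (Q(A) = 1*6 + A = 6 + A)
Q(b)*M(d(0), -2) = (6 - 4)*7 = 2*7 = 14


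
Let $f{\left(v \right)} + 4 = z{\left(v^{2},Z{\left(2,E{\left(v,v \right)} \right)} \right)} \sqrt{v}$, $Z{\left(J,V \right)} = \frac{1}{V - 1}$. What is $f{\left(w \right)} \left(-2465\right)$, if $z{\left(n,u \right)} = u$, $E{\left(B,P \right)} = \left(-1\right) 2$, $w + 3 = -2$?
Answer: $9860 + \frac{2465 i \sqrt{5}}{3} \approx 9860.0 + 1837.3 i$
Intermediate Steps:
$w = -5$ ($w = -3 - 2 = -5$)
$E{\left(B,P \right)} = -2$
$Z{\left(J,V \right)} = \frac{1}{-1 + V}$
$f{\left(v \right)} = -4 - \frac{\sqrt{v}}{3}$ ($f{\left(v \right)} = -4 + \frac{\sqrt{v}}{-1 - 2} = -4 + \frac{\sqrt{v}}{-3} = -4 - \frac{\sqrt{v}}{3}$)
$f{\left(w \right)} \left(-2465\right) = \left(-4 - \frac{\sqrt{-5}}{3}\right) \left(-2465\right) = \left(-4 - \frac{i \sqrt{5}}{3}\right) \left(-2465\right) = 9860 + \frac{2465 i \sqrt{5}}{3}$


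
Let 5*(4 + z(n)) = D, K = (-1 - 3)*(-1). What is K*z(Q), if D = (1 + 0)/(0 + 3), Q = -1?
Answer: -236/15 ≈ -15.733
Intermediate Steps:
D = 1/3 ≈ 0.33333
K = 4 (K = -4*(-1) = 4)
z(n) = -59/15 (z(n) = -4 + (1/5)*(1/3) = -4 + 1/15 = -59/15)
K*z(Q) = 4*(-59/15) = -236/15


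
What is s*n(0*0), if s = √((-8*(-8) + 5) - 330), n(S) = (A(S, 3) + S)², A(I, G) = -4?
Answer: 48*I*√29 ≈ 258.49*I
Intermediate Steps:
n(S) = (-4 + S)²
s = 3*I*√29 (s = √((64 + 5) - 330) = √(69 - 330) = √(-261) = 3*I*√29 ≈ 16.155*I)
s*n(0*0) = (3*I*√29)*(-4 + 0*0)² = (3*I*√29)*(-4 + 0)² = (3*I*√29)*(-4)² = (3*I*√29)*16 = 48*I*√29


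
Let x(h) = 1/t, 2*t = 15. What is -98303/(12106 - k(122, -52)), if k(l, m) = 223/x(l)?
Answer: -196606/20867 ≈ -9.4219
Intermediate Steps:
t = 15/2 (t = (½)*15 = 15/2 ≈ 7.5000)
x(h) = 2/15 (x(h) = 1/(15/2) = 2/15)
k(l, m) = 3345/2 (k(l, m) = 223/(2/15) = 223*(15/2) = 3345/2)
-98303/(12106 - k(122, -52)) = -98303/(12106 - 1*3345/2) = -98303/(12106 - 3345/2) = -98303/20867/2 = -98303*2/20867 = -196606/20867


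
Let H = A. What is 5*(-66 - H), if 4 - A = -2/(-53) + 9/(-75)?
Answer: -92859/265 ≈ -350.41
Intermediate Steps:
A = 5409/1325 (A = 4 - (-2/(-53) + 9/(-75)) = 4 - (-2*(-1/53) + 9*(-1/75)) = 4 - (2/53 - 3/25) = 4 - 1*(-109/1325) = 4 + 109/1325 = 5409/1325 ≈ 4.0823)
H = 5409/1325 ≈ 4.0823
5*(-66 - H) = 5*(-66 - 1*5409/1325) = 5*(-66 - 5409/1325) = 5*(-92859/1325) = -92859/265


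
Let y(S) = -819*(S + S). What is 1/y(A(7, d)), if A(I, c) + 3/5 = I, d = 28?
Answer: -5/52416 ≈ -9.5391e-5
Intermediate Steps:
A(I, c) = -⅗ + I
y(S) = -1638*S
1/y(A(7, d)) = 1/(-1638*(-⅗ + 7)) = 1/(-1638*32/5) = 1/(-52416/5) = -5/52416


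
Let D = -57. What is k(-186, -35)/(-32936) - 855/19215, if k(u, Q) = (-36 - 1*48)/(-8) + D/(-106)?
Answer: -33416347/745374616 ≈ -0.044832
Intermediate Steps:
k(u, Q) = 585/53 (k(u, Q) = (-36 - 1*48)/(-8) - 57/(-106) = (-36 - 48)*(-⅛) - 57*(-1/106) = -84*(-⅛) + 57/106 = 21/2 + 57/106 = 585/53)
k(-186, -35)/(-32936) - 855/19215 = (585/53)/(-32936) - 855/19215 = (585/53)*(-1/32936) - 855*1/19215 = -585/1745608 - 19/427 = -33416347/745374616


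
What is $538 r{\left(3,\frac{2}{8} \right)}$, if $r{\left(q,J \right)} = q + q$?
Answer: $3228$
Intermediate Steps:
$r{\left(q,J \right)} = 2 q$
$538 r{\left(3,\frac{2}{8} \right)} = 538 \cdot 2 \cdot 3 = 538 \cdot 6 = 3228$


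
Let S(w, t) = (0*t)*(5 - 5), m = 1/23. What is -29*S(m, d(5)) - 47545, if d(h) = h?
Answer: -47545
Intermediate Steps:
m = 1/23 ≈ 0.043478
S(w, t) = 0 (S(w, t) = 0*0 = 0)
-29*S(m, d(5)) - 47545 = -29*0 - 47545 = 0 - 47545 = -47545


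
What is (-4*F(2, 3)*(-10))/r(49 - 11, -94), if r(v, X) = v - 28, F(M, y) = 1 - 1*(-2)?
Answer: 12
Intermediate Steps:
F(M, y) = 3 (F(M, y) = 1 + 2 = 3)
r(v, X) = -28 + v
(-4*F(2, 3)*(-10))/r(49 - 11, -94) = (-4*3*(-10))/(-28 + (49 - 11)) = (-12*(-10))/(-28 + 38) = 120/10 = 120*(⅒) = 12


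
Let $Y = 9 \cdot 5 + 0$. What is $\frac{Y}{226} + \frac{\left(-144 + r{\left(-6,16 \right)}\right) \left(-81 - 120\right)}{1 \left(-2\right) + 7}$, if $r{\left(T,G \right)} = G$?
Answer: $\frac{5814753}{1130} \approx 5145.8$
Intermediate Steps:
$Y = 45$ ($Y = 45 + 0 = 45$)
$\frac{Y}{226} + \frac{\left(-144 + r{\left(-6,16 \right)}\right) \left(-81 - 120\right)}{1 \left(-2\right) + 7} = \frac{45}{226} + \frac{\left(-144 + 16\right) \left(-81 - 120\right)}{1 \left(-2\right) + 7} = 45 \cdot \frac{1}{226} + \frac{\left(-128\right) \left(-201\right)}{-2 + 7} = \frac{45}{226} + \frac{25728}{5} = \frac{5814753}{1130}$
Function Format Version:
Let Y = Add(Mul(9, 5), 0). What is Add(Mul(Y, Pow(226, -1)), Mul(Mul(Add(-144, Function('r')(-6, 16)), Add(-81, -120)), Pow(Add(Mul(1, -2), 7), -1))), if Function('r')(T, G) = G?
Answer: Rational(5814753, 1130) ≈ 5145.8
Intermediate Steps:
Y = 45 (Y = Add(45, 0) = 45)
Add(Mul(Y, Pow(226, -1)), Mul(Mul(Add(-144, Function('r')(-6, 16)), Add(-81, -120)), Pow(Add(Mul(1, -2), 7), -1))) = Add(Mul(45, Pow(226, -1)), Mul(Mul(Add(-144, 16), Add(-81, -120)), Pow(Add(Mul(1, -2), 7), -1))) = Add(Mul(45, Rational(1, 226)), Mul(Mul(-128, -201), Pow(Add(-2, 7), -1))) = Add(Rational(45, 226), Mul(25728, Pow(5, -1))) = Add(Rational(45, 226), Mul(25728, Rational(1, 5))) = Add(Rational(45, 226), Rational(25728, 5)) = Rational(5814753, 1130)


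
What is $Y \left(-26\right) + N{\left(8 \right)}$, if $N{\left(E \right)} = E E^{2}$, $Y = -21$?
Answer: $1058$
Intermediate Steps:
$N{\left(E \right)} = E^{3}$
$Y \left(-26\right) + N{\left(8 \right)} = \left(-21\right) \left(-26\right) + 8^{3} = 546 + 512 = 1058$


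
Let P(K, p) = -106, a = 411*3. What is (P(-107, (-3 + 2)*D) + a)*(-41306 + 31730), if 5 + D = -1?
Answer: -10792152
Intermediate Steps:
D = -6 (D = -5 - 1 = -6)
a = 1233
(P(-107, (-3 + 2)*D) + a)*(-41306 + 31730) = (-106 + 1233)*(-41306 + 31730) = 1127*(-9576) = -10792152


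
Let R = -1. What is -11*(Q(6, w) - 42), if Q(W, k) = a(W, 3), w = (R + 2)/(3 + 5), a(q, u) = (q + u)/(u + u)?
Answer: 891/2 ≈ 445.50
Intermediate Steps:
a(q, u) = (q + u)/(2*u) (a(q, u) = (q + u)/((2*u)) = (q + u)*(1/(2*u)) = (q + u)/(2*u))
w = 1/8 (w = (-1 + 2)/(3 + 5) = 1/8 ≈ 0.12500)
Q(W, k) = 1/2 + W/6 (Q(W, k) = (1/2)*(W + 3)/3 = (1/2)*(1/3)*(3 + W) = 1/2 + W/6)
-11*(Q(6, w) - 42) = -11*((1/2 + (1/6)*6) - 42) = -11*((1/2 + 1) - 42) = -11*(3/2 - 42) = -11*(-81/2) = 891/2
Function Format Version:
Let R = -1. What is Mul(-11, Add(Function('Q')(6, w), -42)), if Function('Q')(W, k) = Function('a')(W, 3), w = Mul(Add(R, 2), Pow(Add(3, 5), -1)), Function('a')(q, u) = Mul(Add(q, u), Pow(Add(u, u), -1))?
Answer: Rational(891, 2) ≈ 445.50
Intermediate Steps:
Function('a')(q, u) = Mul(Rational(1, 2), Pow(u, -1), Add(q, u)) (Function('a')(q, u) = Mul(Add(q, u), Pow(Mul(2, u), -1)) = Mul(Add(q, u), Mul(Rational(1, 2), Pow(u, -1))) = Mul(Rational(1, 2), Pow(u, -1), Add(q, u)))
w = Rational(1, 8) (w = Mul(Add(-1, 2), Pow(Add(3, 5), -1)) = Mul(1, Pow(8, -1)) = Mul(1, Rational(1, 8)) = Rational(1, 8) ≈ 0.12500)
Function('Q')(W, k) = Add(Rational(1, 2), Mul(Rational(1, 6), W)) (Function('Q')(W, k) = Mul(Rational(1, 2), Pow(3, -1), Add(W, 3)) = Mul(Rational(1, 2), Rational(1, 3), Add(3, W)) = Add(Rational(1, 2), Mul(Rational(1, 6), W)))
Mul(-11, Add(Function('Q')(6, w), -42)) = Mul(-11, Add(Add(Rational(1, 2), Mul(Rational(1, 6), 6)), -42)) = Mul(-11, Add(Add(Rational(1, 2), 1), -42)) = Mul(-11, Add(Rational(3, 2), -42)) = Mul(-11, Rational(-81, 2)) = Rational(891, 2)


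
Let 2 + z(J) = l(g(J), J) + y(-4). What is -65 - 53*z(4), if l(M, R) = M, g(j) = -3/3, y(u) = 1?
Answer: 41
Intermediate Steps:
g(j) = -1 (g(j) = -3*⅓ = -1)
z(J) = -2 (z(J) = -2 + (-1 + 1) = -2 + 0 = -2)
-65 - 53*z(4) = -65 - 53*(-2) = -65 + 106 = 41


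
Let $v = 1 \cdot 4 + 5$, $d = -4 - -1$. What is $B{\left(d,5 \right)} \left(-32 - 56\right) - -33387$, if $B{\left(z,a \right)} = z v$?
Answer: $35763$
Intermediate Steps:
$d = -3$ ($d = -4 + 1 = -3$)
$v = 9$ ($v = 4 + 5 = 9$)
$B{\left(z,a \right)} = 9 z$ ($B{\left(z,a \right)} = z 9 = 9 z$)
$B{\left(d,5 \right)} \left(-32 - 56\right) - -33387 = 9 \left(-3\right) \left(-32 - 56\right) - -33387 = \left(-27\right) \left(-88\right) + 33387 = 2376 + 33387 = 35763$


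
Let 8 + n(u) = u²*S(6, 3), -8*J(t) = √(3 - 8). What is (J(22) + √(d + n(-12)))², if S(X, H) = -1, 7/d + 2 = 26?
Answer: -29143/192 + √109230/48 ≈ -144.90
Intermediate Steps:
d = 7/24 (d = 7/(-2 + 26) = 7/24 ≈ 0.29167)
J(t) = -I*√5/8 (J(t) = -√(3 - 8)/8 = -I*√5/8)
n(u) = -8 - u² (n(u) = -8 + u²*(-1) = -8 - u²)
(J(22) + √(d + n(-12)))² = (-I*√5/8 + √(7/24 + (-8 - 1*(-12)²)))² = (-I*√5/8 + √(7/24 + (-8 - 1*144)))² = (-I*√5/8 + √(7/24 + (-8 - 144)))² = (-I*√5/8 + √(7/24 - 152))² = (-I*√5/8 + √(-3641/24))² = (-I*√5/8 + I*√21846/12)²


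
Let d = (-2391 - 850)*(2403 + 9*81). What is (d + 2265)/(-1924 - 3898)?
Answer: 10148547/5822 ≈ 1743.1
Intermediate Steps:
d = -10150812 (d = -3241*(2403 + 729) = -3241*3132 = -10150812)
(d + 2265)/(-1924 - 3898) = (-10150812 + 2265)/(-1924 - 3898) = -10148547/(-5822) = -10148547*(-1/5822) = 10148547/5822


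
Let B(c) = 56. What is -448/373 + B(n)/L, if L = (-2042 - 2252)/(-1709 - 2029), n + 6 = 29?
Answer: 38077816/800831 ≈ 47.548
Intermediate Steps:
n = 23 (n = -6 + 29 = 23)
L = 2147/1869 (L = -4294/(-3738) = -4294*(-1/3738) = 2147/1869 ≈ 1.1487)
-448/373 + B(n)/L = -448/373 + 56/(2147/1869) = -448*1/373 + 56*(1869/2147) = -448/373 + 104664/2147 = 38077816/800831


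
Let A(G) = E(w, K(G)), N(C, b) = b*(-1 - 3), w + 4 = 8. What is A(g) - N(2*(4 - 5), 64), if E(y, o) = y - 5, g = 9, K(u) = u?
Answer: 255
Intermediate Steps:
w = 4 (w = -4 + 8 = 4)
E(y, o) = -5 + y
N(C, b) = -4*b (N(C, b) = b*(-4) = -4*b)
A(G) = -1 (A(G) = -5 + 4 = -1)
A(g) - N(2*(4 - 5), 64) = -1 - (-4)*64 = -1 - 1*(-256) = -1 + 256 = 255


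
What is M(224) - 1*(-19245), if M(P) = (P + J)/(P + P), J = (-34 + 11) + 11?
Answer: 2155493/112 ≈ 19245.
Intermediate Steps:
J = -12 (J = -23 + 11 = -12)
M(P) = (-12 + P)/(2*P) (M(P) = (P - 12)/(P + P) = (-12 + P)/((2*P)) = (-12 + P)*(1/(2*P)) = (-12 + P)/(2*P))
M(224) - 1*(-19245) = (½)*(-12 + 224)/224 - 1*(-19245) = (½)*(1/224)*212 + 19245 = 53/112 + 19245 = 2155493/112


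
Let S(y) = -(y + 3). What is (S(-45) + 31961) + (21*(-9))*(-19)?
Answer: 35594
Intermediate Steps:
S(y) = -3 - y (S(y) = -(3 + y) = -3 - y)
(S(-45) + 31961) + (21*(-9))*(-19) = ((-3 - 1*(-45)) + 31961) + (21*(-9))*(-19) = ((-3 + 45) + 31961) - 189*(-19) = (42 + 31961) + 3591 = 32003 + 3591 = 35594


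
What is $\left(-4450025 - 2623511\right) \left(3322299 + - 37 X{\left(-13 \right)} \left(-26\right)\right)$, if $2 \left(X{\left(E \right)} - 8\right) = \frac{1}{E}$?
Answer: $-23554577791488$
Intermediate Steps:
$X{\left(E \right)} = 8 + \frac{1}{2 E}$
$\left(-4450025 - 2623511\right) \left(3322299 + - 37 X{\left(-13 \right)} \left(-26\right)\right) = \left(-4450025 - 2623511\right) \left(3322299 + - 37 \left(8 + \frac{1}{2 \left(-13\right)}\right) \left(-26\right)\right) = - 7073536 \left(3322299 + - 37 \left(8 + \frac{1}{2} \left(- \frac{1}{13}\right)\right) \left(-26\right)\right) = - 7073536 \left(3322299 + - 37 \left(8 - \frac{1}{26}\right) \left(-26\right)\right) = - 7073536 \left(3322299 + \left(-37\right) \frac{207}{26} \left(-26\right)\right) = - 7073536 \left(3322299 - -7659\right) = - 7073536 \left(3322299 + 7659\right) = \left(-7073536\right) 3329958 = -23554577791488$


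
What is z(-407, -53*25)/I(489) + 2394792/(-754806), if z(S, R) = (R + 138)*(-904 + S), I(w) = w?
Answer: 65190310403/20505563 ≈ 3179.2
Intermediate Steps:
z(S, R) = (-904 + S)*(138 + R) (z(S, R) = (138 + R)*(-904 + S) = (-904 + S)*(138 + R))
z(-407, -53*25)/I(489) + 2394792/(-754806) = (-124752 - (-47912)*25 + 138*(-407) - 53*25*(-407))/489 + 2394792/(-754806) = (-124752 - 904*(-1325) - 56166 - 1325*(-407))*(1/489) + 2394792*(-1/754806) = (-124752 + 1197800 - 56166 + 539275)*(1/489) - 399132/125801 = 1556157*(1/489) - 399132/125801 = 518719/163 - 399132/125801 = 65190310403/20505563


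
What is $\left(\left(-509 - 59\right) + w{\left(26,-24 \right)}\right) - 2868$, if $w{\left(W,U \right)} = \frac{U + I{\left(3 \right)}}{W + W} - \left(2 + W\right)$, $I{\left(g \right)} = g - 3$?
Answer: $- \frac{45038}{13} \approx -3464.5$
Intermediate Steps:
$I{\left(g \right)} = -3 + g$ ($I{\left(g \right)} = g - 3 = -3 + g$)
$w{\left(W,U \right)} = -2 - W + \frac{U}{2 W}$ ($w{\left(W,U \right)} = \frac{U + \left(-3 + 3\right)}{W + W} - \left(2 + W\right) = \frac{U + 0}{2 W} - \left(2 + W\right) = U \frac{1}{2 W} - \left(2 + W\right) = \frac{U}{2 W} - \left(2 + W\right) = -2 - W + \frac{U}{2 W}$)
$\left(\left(-509 - 59\right) + w{\left(26,-24 \right)}\right) - 2868 = \left(\left(-509 - 59\right) - \left(28 + \frac{6}{13}\right)\right) - 2868 = \left(-568 - \left(28 + \frac{6}{13}\right)\right) - 2868 = \left(-568 - \frac{370}{13}\right) - 2868 = - \frac{7754}{13} - 2868 = - \frac{45038}{13}$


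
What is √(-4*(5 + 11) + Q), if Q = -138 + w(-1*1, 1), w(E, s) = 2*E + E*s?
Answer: I*√205 ≈ 14.318*I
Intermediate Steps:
Q = -141 (Q = -138 + (-1*1)*(2 + 1) = -138 - 1*3 = -138 - 3 = -141)
√(-4*(5 + 11) + Q) = √(-4*(5 + 11) - 141) = √(-4*16 - 141) = √(-64 - 141) = √(-205) = I*√205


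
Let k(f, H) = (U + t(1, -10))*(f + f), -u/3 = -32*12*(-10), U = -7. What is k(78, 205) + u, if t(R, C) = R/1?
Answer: -12456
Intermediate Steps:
t(R, C) = R (t(R, C) = R*1 = R)
u = -11520 (u = -3*(-32*12)*(-10) = -(-1152)*(-10) = -3*3840 = -11520)
k(f, H) = -12*f (k(f, H) = (-7 + 1)*(f + f) = -12*f)
k(78, 205) + u = -12*78 - 11520 = -936 - 11520 = -12456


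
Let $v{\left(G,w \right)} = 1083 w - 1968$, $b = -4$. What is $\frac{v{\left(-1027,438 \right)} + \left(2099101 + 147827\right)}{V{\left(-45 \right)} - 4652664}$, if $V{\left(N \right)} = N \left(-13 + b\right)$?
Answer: $- \frac{906438}{1550633} \approx -0.58456$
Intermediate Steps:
$V{\left(N \right)} = - 17 N$ ($V{\left(N \right)} = N \left(-13 - 4\right) = N \left(-17\right) = - 17 N$)
$v{\left(G,w \right)} = -1968 + 1083 w$
$\frac{v{\left(-1027,438 \right)} + \left(2099101 + 147827\right)}{V{\left(-45 \right)} - 4652664} = \frac{\left(-1968 + 1083 \cdot 438\right) + \left(2099101 + 147827\right)}{\left(-17\right) \left(-45\right) - 4652664} = \frac{\left(-1968 + 474354\right) + 2246928}{765 - 4652664} = \frac{472386 + 2246928}{765 - 4652664} = \frac{2719314}{-4651899} = 2719314 \left(- \frac{1}{4651899}\right) = - \frac{906438}{1550633}$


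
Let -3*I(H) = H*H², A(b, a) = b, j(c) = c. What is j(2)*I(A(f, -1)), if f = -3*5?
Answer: 2250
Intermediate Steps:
f = -15
I(H) = -H³/3 (I(H) = -H*H²/3 = -H³/3)
j(2)*I(A(f, -1)) = 2*(-⅓*(-15)³) = 2*(-⅓*(-3375)) = 2*1125 = 2250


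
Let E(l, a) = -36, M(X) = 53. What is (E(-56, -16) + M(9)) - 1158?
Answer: -1141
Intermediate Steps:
(E(-56, -16) + M(9)) - 1158 = (-36 + 53) - 1158 = 17 - 1158 = -1141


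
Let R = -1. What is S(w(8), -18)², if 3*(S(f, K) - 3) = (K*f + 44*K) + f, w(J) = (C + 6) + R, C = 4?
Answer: 97344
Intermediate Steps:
w(J) = 9 (w(J) = (4 + 6) - 1 = 10 - 1 = 9)
S(f, K) = 3 + f/3 + 44*K/3 + K*f/3 (S(f, K) = 3 + ((K*f + 44*K) + f)/3 = 3 + ((44*K + K*f) + f)/3 = 3 + (f + 44*K + K*f)/3 = 3 + (f/3 + 44*K/3 + K*f/3) = 3 + f/3 + 44*K/3 + K*f/3)
S(w(8), -18)² = (3 + (⅓)*9 + (44/3)*(-18) + (⅓)*(-18)*9)² = (3 + 3 - 264 - 54)² = (-312)² = 97344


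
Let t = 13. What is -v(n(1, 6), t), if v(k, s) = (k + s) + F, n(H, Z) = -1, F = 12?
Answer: -24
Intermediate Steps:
v(k, s) = 12 + k + s (v(k, s) = (k + s) + 12 = 12 + k + s)
-v(n(1, 6), t) = -(12 - 1 + 13) = -1*24 = -24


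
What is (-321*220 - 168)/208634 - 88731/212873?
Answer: -16790578689/22206272741 ≈ -0.75612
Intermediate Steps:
(-321*220 - 168)/208634 - 88731/212873 = (-70620 - 168)*(1/208634) - 88731*1/212873 = -70788*1/208634 - 88731/212873 = -35394/104317 - 88731/212873 = -16790578689/22206272741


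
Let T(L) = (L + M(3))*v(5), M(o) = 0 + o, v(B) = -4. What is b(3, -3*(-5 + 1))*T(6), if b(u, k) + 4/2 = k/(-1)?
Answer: 504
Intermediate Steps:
M(o) = o
T(L) = -12 - 4*L (T(L) = (L + 3)*(-4) = (3 + L)*(-4) = -12 - 4*L)
b(u, k) = -2 - k (b(u, k) = -2 + k/(-1) = -2 + k*(-1) = -2 - k)
b(3, -3*(-5 + 1))*T(6) = (-2 - (-3)*(-5 + 1))*(-12 - 4*6) = (-2 - (-3)*(-4))*(-12 - 24) = (-2 - 1*12)*(-36) = (-2 - 12)*(-36) = -14*(-36) = 504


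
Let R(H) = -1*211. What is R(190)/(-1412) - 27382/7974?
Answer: -18490435/5629644 ≈ -3.2845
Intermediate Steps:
R(H) = -211
R(190)/(-1412) - 27382/7974 = -211/(-1412) - 27382/7974 = -211*(-1/1412) - 27382*1/7974 = 211/1412 - 13691/3987 = -18490435/5629644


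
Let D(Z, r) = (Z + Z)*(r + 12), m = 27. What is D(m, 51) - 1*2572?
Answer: 830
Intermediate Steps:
D(Z, r) = 2*Z*(12 + r) (D(Z, r) = (2*Z)*(12 + r) = 2*Z*(12 + r))
D(m, 51) - 1*2572 = 2*27*(12 + 51) - 1*2572 = 2*27*63 - 2572 = 3402 - 2572 = 830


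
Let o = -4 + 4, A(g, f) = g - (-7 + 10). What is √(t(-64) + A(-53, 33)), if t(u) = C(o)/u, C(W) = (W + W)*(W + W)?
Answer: 2*I*√14 ≈ 7.4833*I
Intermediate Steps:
A(g, f) = -3 + g (A(g, f) = g - 1*3 = g - 3 = -3 + g)
o = 0
C(W) = 4*W² (C(W) = (2*W)*(2*W) = 4*W²)
t(u) = 0 (t(u) = (4*0²)/u = (4*0)/u = 0/u = 0)
√(t(-64) + A(-53, 33)) = √(0 + (-3 - 53)) = √(0 - 56) = √(-56) = 2*I*√14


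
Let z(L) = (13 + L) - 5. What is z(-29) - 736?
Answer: -757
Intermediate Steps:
z(L) = 8 + L
z(-29) - 736 = (8 - 29) - 736 = -21 - 736 = -757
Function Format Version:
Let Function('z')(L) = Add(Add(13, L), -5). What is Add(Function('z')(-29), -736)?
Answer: -757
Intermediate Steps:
Function('z')(L) = Add(8, L)
Add(Function('z')(-29), -736) = Add(Add(8, -29), -736) = Add(-21, -736) = -757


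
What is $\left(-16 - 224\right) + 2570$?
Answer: $2330$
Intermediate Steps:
$\left(-16 - 224\right) + 2570 = -240 + 2570 = 2330$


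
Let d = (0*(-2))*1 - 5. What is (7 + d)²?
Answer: 4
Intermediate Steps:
d = -5 (d = 0*1 - 5 = 0 - 5 = -5)
(7 + d)² = (7 - 5)² = 2² = 4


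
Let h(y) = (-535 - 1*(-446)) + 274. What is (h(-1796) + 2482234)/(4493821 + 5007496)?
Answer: 2482419/9501317 ≈ 0.26127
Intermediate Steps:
h(y) = 185 (h(y) = (-535 + 446) + 274 = -89 + 274 = 185)
(h(-1796) + 2482234)/(4493821 + 5007496) = (185 + 2482234)/(4493821 + 5007496) = 2482419/9501317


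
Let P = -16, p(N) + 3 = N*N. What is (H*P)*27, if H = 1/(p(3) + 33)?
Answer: -144/13 ≈ -11.077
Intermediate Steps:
p(N) = -3 + N**2 (p(N) = -3 + N*N = -3 + N**2)
H = 1/39 (H = 1/((-3 + 3**2) + 33) = 1/((-3 + 9) + 33) = 1/(6 + 33) = 1/39 ≈ 0.025641)
(H*P)*27 = ((1/39)*(-16))*27 = -16/39*27 = -144/13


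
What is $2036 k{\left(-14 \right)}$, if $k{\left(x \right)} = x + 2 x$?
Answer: $-85512$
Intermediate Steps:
$k{\left(x \right)} = 3 x$
$2036 k{\left(-14 \right)} = 2036 \cdot 3 \left(-14\right) = 2036 \left(-42\right) = -85512$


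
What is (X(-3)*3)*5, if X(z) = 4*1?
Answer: 60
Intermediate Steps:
X(z) = 4
(X(-3)*3)*5 = (4*3)*5 = 12*5 = 60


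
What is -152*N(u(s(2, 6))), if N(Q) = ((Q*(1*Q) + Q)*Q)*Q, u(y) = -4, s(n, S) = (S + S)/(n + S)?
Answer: -29184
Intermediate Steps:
s(n, S) = 2*S/(S + n) (s(n, S) = (2*S)/(S + n) = 2*S/(S + n))
N(Q) = Q**2*(Q + Q**2) (N(Q) = ((Q*Q + Q)*Q)*Q = ((Q**2 + Q)*Q)*Q = ((Q + Q**2)*Q)*Q = (Q*(Q + Q**2))*Q = Q**2*(Q + Q**2))
-152*N(u(s(2, 6))) = -152*(-4)**3*(1 - 4) = -(-9728)*(-3) = -152*192 = -29184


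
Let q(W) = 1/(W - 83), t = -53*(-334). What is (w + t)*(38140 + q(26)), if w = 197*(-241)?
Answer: -21576741575/19 ≈ -1.1356e+9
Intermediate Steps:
w = -47477
t = 17702
q(W) = 1/(-83 + W)
(w + t)*(38140 + q(26)) = (-47477 + 17702)*(38140 + 1/(-83 + 26)) = -29775*(38140 + 1/(-57)) = -29775*(38140 - 1/57) = -29775*2173979/57 = -21576741575/19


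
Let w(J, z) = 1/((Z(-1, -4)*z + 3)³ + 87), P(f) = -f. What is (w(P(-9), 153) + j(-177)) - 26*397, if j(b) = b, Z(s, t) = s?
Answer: -35433211588/3374913 ≈ -10499.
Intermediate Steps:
w(J, z) = 1/(87 + (3 - z)³) (w(J, z) = 1/((-z + 3)³ + 87) = 1/((3 - z)³ + 87) = 1/(87 + (3 - z)³))
(w(P(-9), 153) + j(-177)) - 26*397 = (1/(87 + (3 - 1*153)³) - 177) - 26*397 = (1/(87 + (3 - 153)³) - 177) - 10322 = (1/(87 + (-150)³) - 177) - 10322 = (1/(87 - 3375000) - 177) - 10322 = (1/(-3374913) - 177) - 10322 = (-1/3374913 - 177) - 10322 = -597359602/3374913 - 10322 = -35433211588/3374913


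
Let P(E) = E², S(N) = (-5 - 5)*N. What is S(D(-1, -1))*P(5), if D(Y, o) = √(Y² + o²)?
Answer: -250*√2 ≈ -353.55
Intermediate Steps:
S(N) = -10*N
S(D(-1, -1))*P(5) = -10*√((-1)² + (-1)²)*5² = -10*√(1 + 1)*25 = -10*√2*25 = -250*√2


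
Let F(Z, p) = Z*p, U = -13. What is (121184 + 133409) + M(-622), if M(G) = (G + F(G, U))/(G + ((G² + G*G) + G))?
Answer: 52700753/207 ≈ 2.5459e+5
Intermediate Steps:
M(G) = -12*G/(2*G + 2*G²) (M(G) = (G + G*(-13))/(G + ((G² + G*G) + G)) = (G - 13*G)/(G + ((G² + G²) + G)) = (-12*G)/(G + (2*G² + G)) = (-12*G)/(G + (G + 2*G²)) = (-12*G)/(2*G + 2*G²) = -12*G/(2*G + 2*G²))
(121184 + 133409) + M(-622) = (121184 + 133409) - 6/(1 - 622) = 254593 - 6/(-621) = 254593 - 6*(-1/621) = 254593 + 2/207 = 52700753/207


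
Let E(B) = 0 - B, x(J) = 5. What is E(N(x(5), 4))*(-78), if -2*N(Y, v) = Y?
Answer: -195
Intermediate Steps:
N(Y, v) = -Y/2
E(B) = -B
E(N(x(5), 4))*(-78) = -(-1)*5/2*(-78) = -1*(-5/2)*(-78) = (5/2)*(-78) = -195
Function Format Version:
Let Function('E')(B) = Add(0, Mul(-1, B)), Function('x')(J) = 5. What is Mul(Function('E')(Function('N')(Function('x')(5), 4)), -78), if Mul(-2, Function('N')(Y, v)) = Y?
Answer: -195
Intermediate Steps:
Function('N')(Y, v) = Mul(Rational(-1, 2), Y)
Function('E')(B) = Mul(-1, B)
Mul(Function('E')(Function('N')(Function('x')(5), 4)), -78) = Mul(Mul(-1, Mul(Rational(-1, 2), 5)), -78) = Mul(Mul(-1, Rational(-5, 2)), -78) = Mul(Rational(5, 2), -78) = -195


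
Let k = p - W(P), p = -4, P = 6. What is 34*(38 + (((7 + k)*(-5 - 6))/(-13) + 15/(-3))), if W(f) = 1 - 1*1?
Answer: 15708/13 ≈ 1208.3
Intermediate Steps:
W(f) = 0 (W(f) = 1 - 1 = 0)
k = -4 (k = -4 - 1*0 = -4 + 0 = -4)
34*(38 + (((7 + k)*(-5 - 6))/(-13) + 15/(-3))) = 34*(38 + (((7 - 4)*(-5 - 6))/(-13) + 15/(-3))) = 34*(38 + ((3*(-11))*(-1/13) + 15*(-⅓))) = 34*(38 + (-33*(-1/13) - 5)) = 34*(38 + (33/13 - 5)) = 34*(38 - 32/13) = 34*(462/13) = 15708/13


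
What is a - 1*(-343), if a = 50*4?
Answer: 543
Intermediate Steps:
a = 200
a - 1*(-343) = 200 - 1*(-343) = 200 + 343 = 543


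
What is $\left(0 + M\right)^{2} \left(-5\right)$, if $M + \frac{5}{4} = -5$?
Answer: $- \frac{3125}{16} \approx -195.31$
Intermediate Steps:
$M = - \frac{25}{4}$ ($M = - \frac{5}{4} - 5 = - \frac{25}{4} \approx -6.25$)
$\left(0 + M\right)^{2} \left(-5\right) = \left(0 - \frac{25}{4}\right)^{2} \left(-5\right) = \left(- \frac{25}{4}\right)^{2} \left(-5\right) = \frac{625}{16} \left(-5\right) = - \frac{3125}{16}$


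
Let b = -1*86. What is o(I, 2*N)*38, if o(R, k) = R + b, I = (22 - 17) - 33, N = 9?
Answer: -4332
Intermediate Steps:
b = -86
I = -28 (I = 5 - 33 = -28)
o(R, k) = -86 + R (o(R, k) = R - 86 = -86 + R)
o(I, 2*N)*38 = (-86 - 28)*38 = -114*38 = -4332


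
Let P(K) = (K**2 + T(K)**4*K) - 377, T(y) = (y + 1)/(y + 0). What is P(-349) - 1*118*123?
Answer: 4529922794774/42508549 ≈ 1.0657e+5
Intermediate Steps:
T(y) = (1 + y)/y
P(K) = -377 + K**2 + (1 + K)**4/K**3 (P(K) = (K**2 + ((1 + K)/K)**4*K) - 377 = (K**2 + ((1 + K)**4/K**4)*K) - 377 = (K**2 + (1 + K)**4/K**3) - 377 = -377 + K**2 + (1 + K)**4/K**3)
P(-349) - 1*118*123 = (-377 + (-349)**2 + (1 - 349)**4/(-349)**3) - 1*118*123 = (-377 + 121801 - 1/42508549*(-348)**4) - 118*123 = (-377 + 121801 - 1/42508549*14666178816) - 14514 = (-377 + 121801 - 14666178816/42508549) - 14514 = 5146891874960/42508549 - 14514 = 4529922794774/42508549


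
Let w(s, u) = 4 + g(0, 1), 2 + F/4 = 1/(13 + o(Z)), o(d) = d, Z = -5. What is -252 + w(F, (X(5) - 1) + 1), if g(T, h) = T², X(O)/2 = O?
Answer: -248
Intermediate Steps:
X(O) = 2*O
F = -15/2 (F = -8 + 4/(13 - 5) = -8 + 4/8 = -8 + 4*(⅛) = -8 + ½ = -15/2 ≈ -7.5000)
w(s, u) = 4 (w(s, u) = 4 + 0² = 4 + 0 = 4)
-252 + w(F, (X(5) - 1) + 1) = -252 + 4 = -248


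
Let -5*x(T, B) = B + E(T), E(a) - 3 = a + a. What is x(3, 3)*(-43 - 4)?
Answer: 564/5 ≈ 112.80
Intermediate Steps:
E(a) = 3 + 2*a (E(a) = 3 + (a + a) = 3 + 2*a)
x(T, B) = -3/5 - 2*T/5 - B/5 (x(T, B) = -(B + (3 + 2*T))/5 = -(3 + B + 2*T)/5 = -3/5 - 2*T/5 - B/5)
x(3, 3)*(-43 - 4) = (-3/5 - 2/5*3 - 1/5*3)*(-43 - 4) = (-3/5 - 6/5 - 3/5)*(-47) = -12/5*(-47) = 564/5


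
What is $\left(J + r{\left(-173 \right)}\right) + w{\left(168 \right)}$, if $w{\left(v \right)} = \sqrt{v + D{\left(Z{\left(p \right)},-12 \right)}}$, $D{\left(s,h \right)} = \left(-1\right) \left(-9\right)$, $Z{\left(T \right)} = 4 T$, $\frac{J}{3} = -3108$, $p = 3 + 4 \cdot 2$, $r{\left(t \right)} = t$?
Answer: $-9497 + \sqrt{177} \approx -9483.7$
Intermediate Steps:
$p = 11$ ($p = 3 + 8 = 11$)
$J = -9324$ ($J = 3 \left(-3108\right) = -9324$)
$D{\left(s,h \right)} = 9$
$w{\left(v \right)} = \sqrt{9 + v}$ ($w{\left(v \right)} = \sqrt{v + 9} = \sqrt{9 + v}$)
$\left(J + r{\left(-173 \right)}\right) + w{\left(168 \right)} = \left(-9324 - 173\right) + \sqrt{9 + 168} = -9497 + \sqrt{177}$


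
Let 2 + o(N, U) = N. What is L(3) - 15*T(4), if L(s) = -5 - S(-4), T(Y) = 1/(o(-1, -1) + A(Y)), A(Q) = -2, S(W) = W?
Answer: 2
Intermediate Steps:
o(N, U) = -2 + N
T(Y) = -⅕ (T(Y) = 1/((-2 - 1) - 2) = 1/(-3 - 2) = 1/(-5) = -⅕)
L(s) = -1 (L(s) = -5 - 1*(-4) = -5 + 4 = -1)
L(3) - 15*T(4) = -1 - 15*(-⅕) = -1 + 3 = 2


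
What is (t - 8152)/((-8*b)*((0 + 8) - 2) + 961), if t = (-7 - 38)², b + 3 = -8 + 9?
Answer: -6127/1057 ≈ -5.7966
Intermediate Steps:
b = -2 (b = -3 + (-8 + 9) = -3 + 1 = -2)
t = 2025 (t = (-45)² = 2025)
(t - 8152)/((-8*b)*((0 + 8) - 2) + 961) = (2025 - 8152)/((-8*(-2))*((0 + 8) - 2) + 961) = -6127/(16*(8 - 2) + 961) = -6127/(16*6 + 961) = -6127/(96 + 961) = -6127/1057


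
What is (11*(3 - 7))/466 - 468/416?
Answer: -2273/1864 ≈ -1.2194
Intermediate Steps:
(11*(3 - 7))/466 - 468/416 = (11*(-4))*(1/466) - 468*1/416 = -44*1/466 - 9/8 = -22/233 - 9/8 = -2273/1864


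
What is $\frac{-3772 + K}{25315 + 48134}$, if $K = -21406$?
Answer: $- \frac{25178}{73449} \approx -0.3428$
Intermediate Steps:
$\frac{-3772 + K}{25315 + 48134} = \frac{-3772 - 21406}{25315 + 48134} = - \frac{25178}{73449}$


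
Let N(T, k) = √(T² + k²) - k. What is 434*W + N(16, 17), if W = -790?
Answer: -342877 + √545 ≈ -3.4285e+5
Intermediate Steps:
434*W + N(16, 17) = 434*(-790) + (√(16² + 17²) - 1*17) = -342860 + (√(256 + 289) - 17) = -342860 + (√545 - 17) = -342860 + (-17 + √545) = -342877 + √545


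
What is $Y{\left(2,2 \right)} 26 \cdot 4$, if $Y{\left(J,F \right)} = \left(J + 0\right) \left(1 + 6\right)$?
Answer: $1456$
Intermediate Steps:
$Y{\left(J,F \right)} = 7 J$ ($Y{\left(J,F \right)} = J 7 = 7 J$)
$Y{\left(2,2 \right)} 26 \cdot 4 = 7 \cdot 2 \cdot 26 \cdot 4 = 14 \cdot 26 \cdot 4 = 364 \cdot 4 = 1456$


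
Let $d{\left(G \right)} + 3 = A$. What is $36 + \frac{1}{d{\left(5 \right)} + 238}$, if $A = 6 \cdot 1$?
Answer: $\frac{8677}{241} \approx 36.004$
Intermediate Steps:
$A = 6$
$d{\left(G \right)} = 3$ ($d{\left(G \right)} = -3 + 6 = 3$)
$36 + \frac{1}{d{\left(5 \right)} + 238} = 36 + \frac{1}{3 + 238} = 36 + \frac{1}{241} = \frac{8677}{241}$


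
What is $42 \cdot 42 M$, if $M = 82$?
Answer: $144648$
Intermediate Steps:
$42 \cdot 42 M = 42 \cdot 42 \cdot 82 = 1764 \cdot 82 = 144648$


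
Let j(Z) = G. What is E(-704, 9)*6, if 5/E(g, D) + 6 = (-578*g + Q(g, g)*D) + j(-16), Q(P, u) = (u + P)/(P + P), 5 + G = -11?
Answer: 10/135633 ≈ 7.3728e-5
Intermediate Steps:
G = -16 (G = -5 - 11 = -16)
j(Z) = -16
Q(P, u) = (P + u)/(2*P) (Q(P, u) = (P + u)/((2*P)) = (P + u)*(1/(2*P)) = (P + u)/(2*P))
E(g, D) = 5/(-22 + D - 578*g) (E(g, D) = 5/(-6 + ((-578*g + ((g + g)/(2*g))*D) - 16)) = 5/(-6 + ((-578*g + ((2*g)/(2*g))*D) - 16)) = 5/(-6 + ((-578*g + 1*D) - 16)) = 5/(-6 + ((-578*g + D) - 16)) = 5/(-6 + ((D - 578*g) - 16)) = 5/(-6 + (-16 + D - 578*g)) = 5/(-22 + D - 578*g))
E(-704, 9)*6 = -5/(22 - 1*9 + 578*(-704))*6 = -5/(22 - 9 - 406912)*6 = -5/(-406899)*6 = -5*(-1/406899)*6 = (5/406899)*6 = 10/135633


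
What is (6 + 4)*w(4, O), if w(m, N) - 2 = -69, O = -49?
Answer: -670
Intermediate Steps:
w(m, N) = -67 (w(m, N) = 2 - 69 = -67)
(6 + 4)*w(4, O) = (6 + 4)*(-67) = 10*(-67) = -670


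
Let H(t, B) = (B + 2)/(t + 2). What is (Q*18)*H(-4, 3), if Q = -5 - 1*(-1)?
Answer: 180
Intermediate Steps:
Q = -4 (Q = -5 + 1 = -4)
H(t, B) = (2 + B)/(2 + t)
(Q*18)*H(-4, 3) = (-4*18)*((2 + 3)/(2 - 4)) = -72*5/(-2) = -(-36)*5 = -72*(-5/2) = 180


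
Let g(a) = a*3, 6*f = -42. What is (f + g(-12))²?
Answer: 1849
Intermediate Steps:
f = -7 (f = (⅙)*(-42) = -7)
g(a) = 3*a
(f + g(-12))² = (-7 + 3*(-12))² = (-7 - 36)² = (-43)² = 1849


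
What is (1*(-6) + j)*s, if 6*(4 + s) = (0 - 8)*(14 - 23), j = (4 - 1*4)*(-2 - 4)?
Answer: -48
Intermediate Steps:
j = 0 (j = (4 - 4)*(-6) = 0*(-6) = 0)
s = 8 (s = -4 + ((0 - 8)*(14 - 23))/6 = -4 + (-8*(-9))/6 = -4 + (1/6)*72 = -4 + 12 = 8)
(1*(-6) + j)*s = (1*(-6) + 0)*8 = (-6 + 0)*8 = -6*8 = -48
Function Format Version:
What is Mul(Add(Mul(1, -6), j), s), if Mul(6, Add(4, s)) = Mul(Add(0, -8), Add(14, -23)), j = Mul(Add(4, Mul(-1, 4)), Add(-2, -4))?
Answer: -48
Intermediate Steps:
j = 0 (j = Mul(Add(4, -4), -6) = Mul(0, -6) = 0)
s = 8 (s = Add(-4, Mul(Rational(1, 6), Mul(Add(0, -8), Add(14, -23)))) = Add(-4, Mul(Rational(1, 6), Mul(-8, -9))) = Add(-4, Mul(Rational(1, 6), 72)) = Add(-4, 12) = 8)
Mul(Add(Mul(1, -6), j), s) = Mul(Add(Mul(1, -6), 0), 8) = Mul(Add(-6, 0), 8) = Mul(-6, 8) = -48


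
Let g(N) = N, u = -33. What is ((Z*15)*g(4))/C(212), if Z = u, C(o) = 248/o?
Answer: -52470/31 ≈ -1692.6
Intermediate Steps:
Z = -33
((Z*15)*g(4))/C(212) = (-33*15*4)/((248/212)) = (-495*4)/((248*(1/212))) = -1980/62/53 = -1980*53/62 = -52470/31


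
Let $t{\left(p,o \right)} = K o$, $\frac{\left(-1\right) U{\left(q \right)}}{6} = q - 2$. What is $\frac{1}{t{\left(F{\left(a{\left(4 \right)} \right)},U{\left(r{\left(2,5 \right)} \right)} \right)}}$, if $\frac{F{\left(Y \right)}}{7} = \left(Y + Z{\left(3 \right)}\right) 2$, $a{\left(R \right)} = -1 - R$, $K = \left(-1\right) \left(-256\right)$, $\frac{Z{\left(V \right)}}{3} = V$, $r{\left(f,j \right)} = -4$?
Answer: $\frac{1}{9216} \approx 0.00010851$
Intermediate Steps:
$Z{\left(V \right)} = 3 V$
$K = 256$
$U{\left(q \right)} = 12 - 6 q$ ($U{\left(q \right)} = - 6 \left(q - 2\right) = - 6 \left(-2 + q\right) = 12 - 6 q$)
$F{\left(Y \right)} = 126 + 14 Y$ ($F{\left(Y \right)} = 7 \left(Y + 3 \cdot 3\right) 2 = 7 \left(Y + 9\right) 2 = 7 \left(9 + Y\right) 2 = 7 \left(18 + 2 Y\right) = 126 + 14 Y$)
$t{\left(p,o \right)} = 256 o$
$\frac{1}{t{\left(F{\left(a{\left(4 \right)} \right)},U{\left(r{\left(2,5 \right)} \right)} \right)}} = \frac{1}{256 \left(12 - -24\right)} = \frac{1}{256 \left(12 + 24\right)} = \frac{1}{256 \cdot 36} = \frac{1}{9216}$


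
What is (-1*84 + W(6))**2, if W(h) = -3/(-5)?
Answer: 173889/25 ≈ 6955.6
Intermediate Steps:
W(h) = 3/5 (W(h) = -3*(-1)/5 = -1*(-3/5) = 3/5)
(-1*84 + W(6))**2 = (-1*84 + 3/5)**2 = (-84 + 3/5)**2 = (-417/5)**2 = 173889/25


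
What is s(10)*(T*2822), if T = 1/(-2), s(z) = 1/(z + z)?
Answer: -1411/20 ≈ -70.550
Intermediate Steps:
s(z) = 1/(2*z)
T = -½ (T = 1*(-½) = -½ ≈ -0.50000)
s(10)*(T*2822) = ((½)/10)*(-½*2822) = ((½)*(⅒))*(-1411) = (1/20)*(-1411) = -1411/20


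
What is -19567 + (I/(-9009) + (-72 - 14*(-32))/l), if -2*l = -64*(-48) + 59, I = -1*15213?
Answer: -16723909526/854763 ≈ -19566.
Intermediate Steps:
I = -15213
l = -3131/2 (l = -(-64*(-48) + 59)/2 = -(3072 + 59)/2 = -1/2*3131 = -3131/2 ≈ -1565.5)
-19567 + (I/(-9009) + (-72 - 14*(-32))/l) = -19567 + (-15213/(-9009) + (-72 - 14*(-32))/(-3131/2)) = -19567 + (-15213*(-1/9009) + (-72 + 448)*(-2/3131)) = -19567 + (461/273 + 376*(-2/3131)) = -19567 + (461/273 - 752/3131) = -19567 + 1238095/854763 = -16723909526/854763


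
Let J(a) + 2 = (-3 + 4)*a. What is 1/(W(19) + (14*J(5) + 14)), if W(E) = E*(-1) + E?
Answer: 1/56 ≈ 0.017857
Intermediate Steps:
J(a) = -2 + a (J(a) = -2 + (-3 + 4)*a = -2 + 1*a = -2 + a)
W(E) = 0 (W(E) = -E + E = 0)
1/(W(19) + (14*J(5) + 14)) = 1/(0 + (14*(-2 + 5) + 14)) = 1/(0 + (14*3 + 14)) = 1/(0 + (42 + 14)) = 1/(0 + 56) = 1/56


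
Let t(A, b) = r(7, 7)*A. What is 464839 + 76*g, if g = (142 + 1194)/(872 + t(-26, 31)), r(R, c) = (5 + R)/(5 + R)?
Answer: 196677665/423 ≈ 4.6496e+5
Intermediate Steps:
r(R, c) = 1
t(A, b) = A (t(A, b) = 1*A = A)
g = 668/423 (g = (142 + 1194)/(872 - 26) = 1336/846 = 1336*(1/846) = 668/423 ≈ 1.5792)
464839 + 76*g = 464839 + 76*(668/423) = 464839 + 50768/423 = 196677665/423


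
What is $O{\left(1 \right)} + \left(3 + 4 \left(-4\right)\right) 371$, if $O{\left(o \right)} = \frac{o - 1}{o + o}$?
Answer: $-4823$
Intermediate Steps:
$O{\left(o \right)} = \frac{-1 + o}{2 o}$
$O{\left(1 \right)} + \left(3 + 4 \left(-4\right)\right) 371 = \frac{-1 + 1}{2 \cdot 1} + \left(3 + 4 \left(-4\right)\right) 371 = \frac{1}{2} \cdot 1 \cdot 0 + \left(3 - 16\right) 371 = 0 - 4823 = -4823$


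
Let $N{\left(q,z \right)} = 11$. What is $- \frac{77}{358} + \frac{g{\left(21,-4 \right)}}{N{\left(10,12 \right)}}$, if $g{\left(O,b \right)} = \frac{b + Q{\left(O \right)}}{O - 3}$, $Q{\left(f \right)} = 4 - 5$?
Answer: $- \frac{4259}{17721} \approx -0.24034$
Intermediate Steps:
$Q{\left(f \right)} = -1$
$g{\left(O,b \right)} = \frac{-1 + b}{-3 + O}$ ($g{\left(O,b \right)} = \frac{b - 1}{O - 3} = \frac{-1 + b}{-3 + O}$)
$- \frac{77}{358} + \frac{g{\left(21,-4 \right)}}{N{\left(10,12 \right)}} = - \frac{77}{358} + \frac{\frac{1}{-3 + 21} \left(-1 - 4\right)}{11} = \left(-77\right) \frac{1}{358} + \frac{1}{18} \left(-5\right) \frac{1}{11} = - \frac{77}{358} + \frac{1}{18} \left(-5\right) \frac{1}{11} = - \frac{77}{358} - \frac{5}{198} = - \frac{4259}{17721}$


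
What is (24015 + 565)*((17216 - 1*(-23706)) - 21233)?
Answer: 483955620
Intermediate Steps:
(24015 + 565)*((17216 - 1*(-23706)) - 21233) = 24580*((17216 + 23706) - 21233) = 24580*(40922 - 21233) = 24580*19689 = 483955620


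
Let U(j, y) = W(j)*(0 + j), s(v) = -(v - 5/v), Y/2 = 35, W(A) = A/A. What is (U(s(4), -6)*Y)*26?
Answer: -5005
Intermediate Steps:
W(A) = 1
Y = 70 (Y = 2*35 = 70)
s(v) = -v + 5/v
U(j, y) = j (U(j, y) = 1*(0 + j) = 1*j = j)
(U(s(4), -6)*Y)*26 = ((-1*4 + 5/4)*70)*26 = ((-4 + 5*(¼))*70)*26 = ((-4 + 5/4)*70)*26 = -11/4*70*26 = -385/2*26 = -5005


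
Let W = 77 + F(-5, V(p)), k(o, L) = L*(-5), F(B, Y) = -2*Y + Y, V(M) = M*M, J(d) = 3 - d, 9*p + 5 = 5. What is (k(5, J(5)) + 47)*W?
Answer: 4389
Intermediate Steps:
p = 0 (p = -5/9 + (⅑)*5 = -5/9 + 5/9 = 0)
V(M) = M²
F(B, Y) = -Y
k(o, L) = -5*L
W = 77 (W = 77 - 1*0² = 77 - 1*0 = 77 + 0 = 77)
(k(5, J(5)) + 47)*W = (-5*(3 - 1*5) + 47)*77 = (-5*(3 - 5) + 47)*77 = (-5*(-2) + 47)*77 = (10 + 47)*77 = 57*77 = 4389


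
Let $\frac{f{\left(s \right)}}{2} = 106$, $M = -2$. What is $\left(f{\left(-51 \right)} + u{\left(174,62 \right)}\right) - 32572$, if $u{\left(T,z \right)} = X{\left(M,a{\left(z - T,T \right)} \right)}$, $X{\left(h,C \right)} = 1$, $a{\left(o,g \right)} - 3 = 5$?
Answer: $-32359$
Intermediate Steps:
$a{\left(o,g \right)} = 8$ ($a{\left(o,g \right)} = 3 + 5 = 8$)
$u{\left(T,z \right)} = 1$
$f{\left(s \right)} = 212$ ($f{\left(s \right)} = 2 \cdot 106 = 212$)
$\left(f{\left(-51 \right)} + u{\left(174,62 \right)}\right) - 32572 = \left(212 + 1\right) - 32572 = 213 - 32572 = -32359$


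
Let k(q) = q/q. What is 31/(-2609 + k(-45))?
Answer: -31/2608 ≈ -0.011887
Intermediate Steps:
k(q) = 1
31/(-2609 + k(-45)) = 31/(-2609 + 1) = 31/(-2608) = -1/2608*31 = -31/2608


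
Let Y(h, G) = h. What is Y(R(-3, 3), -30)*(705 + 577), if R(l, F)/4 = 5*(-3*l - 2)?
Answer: 179480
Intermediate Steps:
R(l, F) = -40 - 60*l (R(l, F) = 4*(5*(-3*l - 2)) = 4*(5*(-2 - 3*l)) = 4*(-10 - 15*l) = -40 - 60*l)
Y(R(-3, 3), -30)*(705 + 577) = (-40 - 60*(-3))*(705 + 577) = (-40 + 180)*1282 = 140*1282 = 179480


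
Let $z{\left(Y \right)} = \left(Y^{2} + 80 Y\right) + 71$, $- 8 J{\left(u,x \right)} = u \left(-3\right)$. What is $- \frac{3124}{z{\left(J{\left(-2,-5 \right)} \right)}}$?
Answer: $- \frac{49984}{185} \approx -270.18$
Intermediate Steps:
$J{\left(u,x \right)} = \frac{3 u}{8}$ ($J{\left(u,x \right)} = - \frac{u \left(-3\right)}{8} = - \frac{\left(-3\right) u}{8} = \frac{3 u}{8}$)
$z{\left(Y \right)} = 71 + Y^{2} + 80 Y$
$- \frac{3124}{z{\left(J{\left(-2,-5 \right)} \right)}} = - \frac{3124}{71 + \left(\frac{3}{8} \left(-2\right)\right)^{2} + 80 \cdot \frac{3}{8} \left(-2\right)} = - \frac{3124}{71 + \left(- \frac{3}{4}\right)^{2} + 80 \left(- \frac{3}{4}\right)} = - \frac{3124}{71 + \frac{9}{16} - 60} = - \frac{3124}{\frac{185}{16}} = \left(-3124\right) \frac{16}{185} = - \frac{49984}{185}$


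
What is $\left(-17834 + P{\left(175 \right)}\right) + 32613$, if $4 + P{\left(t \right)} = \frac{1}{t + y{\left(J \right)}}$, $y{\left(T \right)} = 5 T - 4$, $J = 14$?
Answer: $\frac{3560776}{241} \approx 14775.0$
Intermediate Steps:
$y{\left(T \right)} = -4 + 5 T$
$P{\left(t \right)} = -4 + \frac{1}{66 + t}$ ($P{\left(t \right)} = -4 + \frac{1}{t + \left(-4 + 5 \cdot 14\right)} = -4 + \frac{1}{t + \left(-4 + 70\right)} = -4 + \frac{1}{t + 66} = -4 + \frac{1}{66 + t}$)
$\left(-17834 + P{\left(175 \right)}\right) + 32613 = \left(-17834 + \frac{-263 - 700}{66 + 175}\right) + 32613 = \left(-17834 + \frac{-263 - 700}{241}\right) + 32613 = \left(-17834 + \frac{1}{241} \left(-963\right)\right) + 32613 = \left(-17834 - \frac{963}{241}\right) + 32613 = - \frac{4298957}{241} + 32613 = \frac{3560776}{241}$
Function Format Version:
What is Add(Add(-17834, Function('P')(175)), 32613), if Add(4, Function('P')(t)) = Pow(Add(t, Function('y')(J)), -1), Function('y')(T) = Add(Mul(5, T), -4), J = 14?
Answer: Rational(3560776, 241) ≈ 14775.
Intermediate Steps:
Function('y')(T) = Add(-4, Mul(5, T))
Function('P')(t) = Add(-4, Pow(Add(66, t), -1)) (Function('P')(t) = Add(-4, Pow(Add(t, Add(-4, Mul(5, 14))), -1)) = Add(-4, Pow(Add(t, Add(-4, 70)), -1)) = Add(-4, Pow(Add(t, 66), -1)) = Add(-4, Pow(Add(66, t), -1)))
Add(Add(-17834, Function('P')(175)), 32613) = Add(Add(-17834, Mul(Pow(Add(66, 175), -1), Add(-263, Mul(-4, 175)))), 32613) = Add(Add(-17834, Mul(Pow(241, -1), Add(-263, -700))), 32613) = Add(Add(-17834, Mul(Rational(1, 241), -963)), 32613) = Add(Add(-17834, Rational(-963, 241)), 32613) = Add(Rational(-4298957, 241), 32613) = Rational(3560776, 241)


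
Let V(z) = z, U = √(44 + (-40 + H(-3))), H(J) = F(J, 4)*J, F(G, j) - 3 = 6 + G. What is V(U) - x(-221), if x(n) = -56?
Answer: 56 + I*√14 ≈ 56.0 + 3.7417*I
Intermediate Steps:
F(G, j) = 9 + G (F(G, j) = 3 + (6 + G) = 9 + G)
H(J) = J*(9 + J) (H(J) = (9 + J)*J = J*(9 + J))
U = I*√14 (U = √(44 + (-40 - 3*(9 - 3))) = √(44 + (-40 - 3*6)) = √(44 + (-40 - 18)) = √(44 - 58) = √(-14) = I*√14 ≈ 3.7417*I)
V(U) - x(-221) = I*√14 - 1*(-56) = I*√14 + 56 = 56 + I*√14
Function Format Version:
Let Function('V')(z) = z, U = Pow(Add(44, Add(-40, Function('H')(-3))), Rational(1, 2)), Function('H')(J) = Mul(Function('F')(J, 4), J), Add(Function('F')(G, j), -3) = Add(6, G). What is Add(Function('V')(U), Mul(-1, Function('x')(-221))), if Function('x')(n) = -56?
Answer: Add(56, Mul(I, Pow(14, Rational(1, 2)))) ≈ Add(56.000, Mul(3.7417, I))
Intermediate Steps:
Function('F')(G, j) = Add(9, G) (Function('F')(G, j) = Add(3, Add(6, G)) = Add(9, G))
Function('H')(J) = Mul(J, Add(9, J)) (Function('H')(J) = Mul(Add(9, J), J) = Mul(J, Add(9, J)))
U = Mul(I, Pow(14, Rational(1, 2))) (U = Pow(Add(44, Add(-40, Mul(-3, Add(9, -3)))), Rational(1, 2)) = Pow(Add(44, Add(-40, Mul(-3, 6))), Rational(1, 2)) = Pow(Add(44, Add(-40, -18)), Rational(1, 2)) = Pow(Add(44, -58), Rational(1, 2)) = Pow(-14, Rational(1, 2)) = Mul(I, Pow(14, Rational(1, 2))) ≈ Mul(3.7417, I))
Add(Function('V')(U), Mul(-1, Function('x')(-221))) = Add(Mul(I, Pow(14, Rational(1, 2))), Mul(-1, -56)) = Add(Mul(I, Pow(14, Rational(1, 2))), 56) = Add(56, Mul(I, Pow(14, Rational(1, 2))))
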